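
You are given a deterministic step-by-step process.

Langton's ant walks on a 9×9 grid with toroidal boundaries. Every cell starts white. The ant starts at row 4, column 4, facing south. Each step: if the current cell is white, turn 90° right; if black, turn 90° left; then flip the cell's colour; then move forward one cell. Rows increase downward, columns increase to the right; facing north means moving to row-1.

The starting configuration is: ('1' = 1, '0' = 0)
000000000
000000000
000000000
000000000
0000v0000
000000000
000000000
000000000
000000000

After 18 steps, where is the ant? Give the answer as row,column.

3,5

t=0: 000000000
000000000
000000000
000000000
0000v0000
000000000
000000000
000000000
000000000
t=1: 000000000
000000000
000000000
000000000
000<10000
000000000
000000000
000000000
000000000
t=2: 000000000
000000000
000000000
000^00000
000110000
000000000
000000000
000000000
000000000
t=3: 000000000
000000000
000000000
0001>0000
000110000
000000000
000000000
000000000
000000000
t=4: 000000000
000000000
000000000
000110000
0001v0000
000000000
000000000
000000000
000000000
t=5: 000000000
000000000
000000000
000110000
00010>000
000000000
000000000
000000000
000000000
t=6: 000000000
000000000
000000000
000110000
000101000
00000v000
000000000
000000000
000000000
t=7: 000000000
000000000
000000000
000110000
000101000
0000<1000
000000000
000000000
000000000
t=8: 000000000
000000000
000000000
000110000
0001^1000
000011000
000000000
000000000
000000000
t=9: 000000000
000000000
000000000
000110000
00011>000
000011000
000000000
000000000
000000000
t=10: 000000000
000000000
000000000
00011^000
000110000
000011000
000000000
000000000
000000000
t=11: 000000000
000000000
000000000
000111>00
000110000
000011000
000000000
000000000
000000000
t=12: 000000000
000000000
000000000
000111100
000110v00
000011000
000000000
000000000
000000000
t=13: 000000000
000000000
000000000
000111100
00011<100
000011000
000000000
000000000
000000000
t=14: 000000000
000000000
000000000
00011^100
000111100
000011000
000000000
000000000
000000000
t=15: 000000000
000000000
000000000
0001<0100
000111100
000011000
000000000
000000000
000000000
t=16: 000000000
000000000
000000000
000100100
0001v1100
000011000
000000000
000000000
000000000
t=17: 000000000
000000000
000000000
000100100
00010>100
000011000
000000000
000000000
000000000
t=18: 000000000
000000000
000000000
00010^100
000100100
000011000
000000000
000000000
000000000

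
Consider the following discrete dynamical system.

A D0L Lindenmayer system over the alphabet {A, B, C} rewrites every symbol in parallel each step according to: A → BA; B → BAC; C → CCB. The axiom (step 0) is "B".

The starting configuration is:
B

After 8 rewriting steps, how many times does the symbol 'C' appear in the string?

1651

gen 0: B
gen 1: BAC
gen 2: BACBACCB
gen 3: BACBACCBBACBACCBCCBBAC
gen 4: BACBACCBBACBACCBCCBBACBACBACCBBACBACCBCCBBACCCBCCBBACBACBACCB
gen 5: BACBACCBBACBACCBCCBBACBACBACCBBACBACCBCCBBACCCBCCBBACBACBA…ACBACBACCBCCBCCBBACCCBCCBBACBACBACCBBACBACCBBACBACCBCCBBAC  (len 170)
gen 6: BACBACCBBACBACCBCCBBACBACBACCBBACBACCBCCBBACCCBCCBBACBACBA…BACCBBACBACCBCCBBACBACBACCBBACBACCBCCBBACCCBCCBBACBACBACCB  (len 475)
gen 7: BACBACCBBACBACCBCCBBACBACBACCBBACBACCBCCBBACCCBCCBBACBACBA…ACBACBACCBCCBCCBBACCCBCCBBACBACBACCBBACBACCBBACBACCBCCBBAC  (len 1329)
gen 8: BACBACCBBACBACCBCCBBACBACBACCBBACBACCBCCBBACCCBCCBBACBACBA…BACCBBACBACCBCCBBACBACBACCBBACBACCBCCBBACCCBCCBBACBACBACCB  (len 3721)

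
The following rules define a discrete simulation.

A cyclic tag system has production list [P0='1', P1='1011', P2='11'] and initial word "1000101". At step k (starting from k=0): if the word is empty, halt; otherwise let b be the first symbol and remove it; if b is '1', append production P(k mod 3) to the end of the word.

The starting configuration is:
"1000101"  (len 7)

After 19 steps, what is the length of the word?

step 0: "1000101"  (len 7)
step 1: "0001011"  (len 7)
step 2: "001011"  (len 6)
step 3: "01011"  (len 5)
step 4: "1011"  (len 4)
step 5: "0111011"  (len 7)
step 6: "111011"  (len 6)
step 7: "110111"  (len 6)
step 8: "101111011"  (len 9)
step 9: "0111101111"  (len 10)
step 10: "111101111"  (len 9)
step 11: "111011111011"  (len 12)
step 12: "1101111101111"  (len 13)
step 13: "1011111011111"  (len 13)
step 14: "0111110111111011"  (len 16)
step 15: "111110111111011"  (len 15)
step 16: "111101111110111"  (len 15)
step 17: "111011111101111011"  (len 18)
step 18: "1101111110111101111"  (len 19)
step 19: "1011111101111011111"  (len 19)

19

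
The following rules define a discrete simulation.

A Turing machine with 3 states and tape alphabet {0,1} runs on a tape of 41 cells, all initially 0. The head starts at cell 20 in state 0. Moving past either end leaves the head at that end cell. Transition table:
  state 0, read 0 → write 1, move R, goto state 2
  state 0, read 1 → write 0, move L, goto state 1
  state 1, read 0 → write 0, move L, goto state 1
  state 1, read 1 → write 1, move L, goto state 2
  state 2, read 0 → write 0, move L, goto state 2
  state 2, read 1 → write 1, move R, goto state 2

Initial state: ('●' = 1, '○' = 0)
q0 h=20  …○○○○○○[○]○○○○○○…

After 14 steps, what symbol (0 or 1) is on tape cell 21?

0

t=0: q0 h=20  …○○○○○○[○]○○○○○○…
t=1: q2 h=21  …○○○○○●[○]○○○○○○…
t=2: q2 h=20  …○○○○○○[●]○○○○○○…
t=3: q2 h=21  …○○○○○●[○]○○○○○○…
t=4: q2 h=20  …○○○○○○[●]○○○○○○…
t=5: q2 h=21  …○○○○○●[○]○○○○○○…
t=6: q2 h=20  …○○○○○○[●]○○○○○○…
t=7: q2 h=21  …○○○○○●[○]○○○○○○…
t=8: q2 h=20  …○○○○○○[●]○○○○○○…
t=9: q2 h=21  …○○○○○●[○]○○○○○○…
t=10: q2 h=20  …○○○○○○[●]○○○○○○…
t=11: q2 h=21  …○○○○○●[○]○○○○○○…
t=12: q2 h=20  …○○○○○○[●]○○○○○○…
t=13: q2 h=21  …○○○○○●[○]○○○○○○…
t=14: q2 h=20  …○○○○○○[●]○○○○○○…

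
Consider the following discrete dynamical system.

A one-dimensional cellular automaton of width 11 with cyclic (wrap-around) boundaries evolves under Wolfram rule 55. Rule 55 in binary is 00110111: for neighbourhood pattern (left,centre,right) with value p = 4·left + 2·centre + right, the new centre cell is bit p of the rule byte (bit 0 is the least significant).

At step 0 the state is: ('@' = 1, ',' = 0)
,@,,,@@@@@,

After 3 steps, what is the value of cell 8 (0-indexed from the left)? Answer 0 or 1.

0

step 0: ,@,,,@@@@@,
step 1: @@@@@,,,,,@
step 2: ,,,,,@@@@@,
step 3: @@@@@,,,,,@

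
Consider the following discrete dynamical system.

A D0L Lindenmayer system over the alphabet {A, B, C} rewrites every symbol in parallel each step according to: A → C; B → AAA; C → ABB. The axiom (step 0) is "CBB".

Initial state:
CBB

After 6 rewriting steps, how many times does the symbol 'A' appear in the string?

90

k=0  CBB
k=1  ABBAAAAAA
k=2  CAAAAAACCCCCC
k=3  ABBCCCCCCABBABBABBABBABBABB
k=4  CAAAAAAABBABBABBABBABBABBCAAAAAACAAAAAACAAAAAACAAAAAACAAAAAACAAAAAA
k=5  ABBCCCCCCCAAAAAACAAAAAACAAAAAACAAAAAACAAAAAACAAAAAAABBCCCCCCABBCCCCCCABBCCCCCCABBCCCCCCABBCCCCCCABBCCCCCC
k=6  CAAAAAAABBABBABBABBABBABBABBCCCCCCABBCCCCCCABBCCCCCCABBCCC…BBABBABBCAAAAAAABBABBABBABBABBABBCAAAAAAABBABBABBABBABBABB  (len 229)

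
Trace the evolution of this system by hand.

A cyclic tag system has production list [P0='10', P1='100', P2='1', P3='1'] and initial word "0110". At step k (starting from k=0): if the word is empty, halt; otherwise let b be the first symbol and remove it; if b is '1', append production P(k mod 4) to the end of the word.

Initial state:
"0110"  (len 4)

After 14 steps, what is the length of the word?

[0] "0110"  (len 4)
[1] "110"  (len 3)
[2] "10100"  (len 5)
[3] "01001"  (len 5)
[4] "1001"  (len 4)
[5] "00110"  (len 5)
[6] "0110"  (len 4)
[7] "110"  (len 3)
[8] "101"  (len 3)
[9] "0110"  (len 4)
[10] "110"  (len 3)
[11] "101"  (len 3)
[12] "011"  (len 3)
[13] "11"  (len 2)
[14] "1100"  (len 4)

4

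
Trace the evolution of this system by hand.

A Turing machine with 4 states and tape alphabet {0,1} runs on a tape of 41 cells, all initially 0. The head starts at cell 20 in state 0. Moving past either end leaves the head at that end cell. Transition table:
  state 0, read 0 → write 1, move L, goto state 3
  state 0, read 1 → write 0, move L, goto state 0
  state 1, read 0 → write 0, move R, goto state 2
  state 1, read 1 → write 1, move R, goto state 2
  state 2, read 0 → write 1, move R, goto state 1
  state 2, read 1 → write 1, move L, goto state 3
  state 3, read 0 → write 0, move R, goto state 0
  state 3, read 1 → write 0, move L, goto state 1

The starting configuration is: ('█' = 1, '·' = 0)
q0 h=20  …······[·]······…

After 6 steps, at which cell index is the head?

k=0  q0 h=20  …······[·]······…
k=1  q3 h=19  …······[·]█·····…
k=2  q0 h=20  …······[█]······…
k=3  q0 h=19  …······[·]······…
k=4  q3 h=18  …······[·]█·····…
k=5  q0 h=19  …······[█]······…
k=6  q0 h=18  …······[·]······…

18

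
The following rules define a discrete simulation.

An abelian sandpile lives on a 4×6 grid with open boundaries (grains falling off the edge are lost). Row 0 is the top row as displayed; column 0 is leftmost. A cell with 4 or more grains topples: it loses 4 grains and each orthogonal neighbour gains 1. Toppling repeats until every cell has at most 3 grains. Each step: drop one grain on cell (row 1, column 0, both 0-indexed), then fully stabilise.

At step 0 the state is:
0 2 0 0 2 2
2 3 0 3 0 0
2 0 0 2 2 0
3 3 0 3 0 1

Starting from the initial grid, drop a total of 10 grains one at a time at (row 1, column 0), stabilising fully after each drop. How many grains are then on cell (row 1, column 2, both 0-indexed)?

[0] 0 2 0 0 2 2
2 3 0 3 0 0
2 0 0 2 2 0
3 3 0 3 0 1
[1] 0 2 0 0 2 2
3 3 0 3 0 0
2 0 0 2 2 0
3 3 0 3 0 1
[2] 1 3 0 0 2 2
1 0 1 3 0 0
3 1 0 2 2 0
3 3 0 3 0 1
[3] 1 3 0 0 2 2
2 0 1 3 0 0
3 1 0 2 2 0
3 3 0 3 0 1
[4] 1 3 0 0 2 2
3 0 1 3 0 0
3 1 0 2 2 0
3 3 0 3 0 1
[5] 2 3 0 0 2 2
1 1 1 3 0 0
1 3 0 2 2 0
1 0 1 3 0 1
[6] 2 3 0 0 2 2
2 1 1 3 0 0
1 3 0 2 2 0
1 0 1 3 0 1
[7] 2 3 0 0 2 2
3 1 1 3 0 0
1 3 0 2 2 0
1 0 1 3 0 1
[8] 3 3 0 0 2 2
0 2 1 3 0 0
2 3 0 2 2 0
1 0 1 3 0 1
[9] 3 3 0 0 2 2
1 2 1 3 0 0
2 3 0 2 2 0
1 0 1 3 0 1
[10] 3 3 0 0 2 2
2 2 1 3 0 0
2 3 0 2 2 0
1 0 1 3 0 1

1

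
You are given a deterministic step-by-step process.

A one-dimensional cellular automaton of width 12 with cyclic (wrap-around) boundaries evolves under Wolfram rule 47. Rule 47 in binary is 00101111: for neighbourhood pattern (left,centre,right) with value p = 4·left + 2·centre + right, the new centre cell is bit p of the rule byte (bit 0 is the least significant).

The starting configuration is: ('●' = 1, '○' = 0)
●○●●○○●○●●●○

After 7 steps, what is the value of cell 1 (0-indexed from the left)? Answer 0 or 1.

1

0) ●○●●○○●○●●●○
1) ●●●○○●●●●○○●
2) ○○○○●●○○○○●●
3) ○●●●●○○●●●●○
4) ●●○○○○●●○○○○
5) ●○○●●●●○○●●●
6) ○○●●○○○○●●○○
7) ●●●○○●●●●○○●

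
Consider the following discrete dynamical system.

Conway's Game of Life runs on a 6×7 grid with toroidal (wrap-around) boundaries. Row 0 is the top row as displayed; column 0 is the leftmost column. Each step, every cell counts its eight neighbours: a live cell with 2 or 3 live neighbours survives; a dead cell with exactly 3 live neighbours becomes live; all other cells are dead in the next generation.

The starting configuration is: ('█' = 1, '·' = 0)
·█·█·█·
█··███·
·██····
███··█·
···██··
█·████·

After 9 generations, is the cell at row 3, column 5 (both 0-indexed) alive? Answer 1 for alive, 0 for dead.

1

gen 0: ·█·█·█·
█··███·
·██····
███··█·
···██··
█·████·
gen 1: ██·····
█··█·██
·····█·
█···█··
█······
·█···██
gen 2: ·██·█··
██··██·
█····█·
······█
██···█·
·█····█
gen 3: ··███·█
█·████·
██··██·
·█···█·
·█···█·
·····██
gen 4: ███····
█······
█······
·██··█·
█···██·
█·██··█
gen 5: ··██···
█·····█
█·····█
██··██·
█···██·
··████·
gen 6: ·██··██
██····█
·······
·█··█··
█·█····
·██··██
gen 7: ·······
·██··██
·█·····
·█·····
█·██·██
···█·█·
gen 8: ··█·███
███····
·█·····
·█····█
████·██
··██·█·
gen 9: █···███
█·██·██
·······
·····██
···█·█·
·······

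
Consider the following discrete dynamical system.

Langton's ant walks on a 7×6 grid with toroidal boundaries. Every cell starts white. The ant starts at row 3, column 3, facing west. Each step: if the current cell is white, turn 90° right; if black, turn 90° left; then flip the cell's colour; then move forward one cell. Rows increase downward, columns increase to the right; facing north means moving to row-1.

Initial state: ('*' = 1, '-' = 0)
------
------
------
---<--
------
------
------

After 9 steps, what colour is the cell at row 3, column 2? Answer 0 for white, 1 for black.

0) ------
------
------
---<--
------
------
------
1) ------
------
---^--
---*--
------
------
------
2) ------
------
---*>-
---*--
------
------
------
3) ------
------
---**-
---*v-
------
------
------
4) ------
------
---**-
---<*-
------
------
------
5) ------
------
---**-
----*-
---v--
------
------
6) ------
------
---**-
----*-
--<*--
------
------
7) ------
------
---**-
--^-*-
--**--
------
------
8) ------
------
---**-
--*>*-
--**--
------
------
9) ------
------
---**-
--***-
--*v--
------
------

1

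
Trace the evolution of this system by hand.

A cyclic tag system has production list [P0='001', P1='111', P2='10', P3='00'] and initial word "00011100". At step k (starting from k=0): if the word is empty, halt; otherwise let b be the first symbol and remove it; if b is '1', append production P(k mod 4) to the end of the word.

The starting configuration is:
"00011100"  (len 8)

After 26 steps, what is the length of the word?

[0] "00011100"  (len 8)
[1] "0011100"  (len 7)
[2] "011100"  (len 6)
[3] "11100"  (len 5)
[4] "110000"  (len 6)
[5] "10000001"  (len 8)
[6] "0000001111"  (len 10)
[7] "000001111"  (len 9)
[8] "00001111"  (len 8)
[9] "0001111"  (len 7)
[10] "001111"  (len 6)
[11] "01111"  (len 5)
[12] "1111"  (len 4)
[13] "111001"  (len 6)
[14] "11001111"  (len 8)
[15] "100111110"  (len 9)
[16] "0011111000"  (len 10)
[17] "011111000"  (len 9)
[18] "11111000"  (len 8)
[19] "111100010"  (len 9)
[20] "1110001000"  (len 10)
[21] "110001000001"  (len 12)
[22] "10001000001111"  (len 14)
[23] "000100000111110"  (len 15)
[24] "00100000111110"  (len 14)
[25] "0100000111110"  (len 13)
[26] "100000111110"  (len 12)

12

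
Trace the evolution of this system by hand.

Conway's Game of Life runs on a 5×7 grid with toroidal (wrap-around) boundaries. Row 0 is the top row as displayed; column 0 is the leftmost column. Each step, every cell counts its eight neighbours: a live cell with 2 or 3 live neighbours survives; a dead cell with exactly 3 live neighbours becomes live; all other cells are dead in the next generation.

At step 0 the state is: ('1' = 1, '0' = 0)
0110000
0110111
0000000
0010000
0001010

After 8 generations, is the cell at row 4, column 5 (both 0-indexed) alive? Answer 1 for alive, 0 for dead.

1

gen 0: 0110000
0110111
0000000
0010000
0001010
gen 1: 1100001
1111010
0111010
0000000
0101000
gen 2: 0001101
0001010
1001001
0101100
0110000
gen 3: 0001110
1011010
1001011
0101100
1100010
gen 4: 1001010
1110000
1000010
0101000
1100011
gen 5: 0000110
1010100
1000001
0110110
0100010
gen 6: 0101111
1101100
1010101
0110110
0111001
gen 7: 0000001
0000000
0000001
0000100
0000001
gen 8: 0000000
0000000
0000000
0000010
0000010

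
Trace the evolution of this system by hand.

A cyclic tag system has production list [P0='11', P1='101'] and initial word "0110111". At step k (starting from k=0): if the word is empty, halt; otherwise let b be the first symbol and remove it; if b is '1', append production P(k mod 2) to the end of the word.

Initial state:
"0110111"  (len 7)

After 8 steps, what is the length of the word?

k=0  "0110111"  (len 7)
k=1  "110111"  (len 6)
k=2  "10111101"  (len 8)
k=3  "011110111"  (len 9)
k=4  "11110111"  (len 8)
k=5  "111011111"  (len 9)
k=6  "11011111101"  (len 11)
k=7  "101111110111"  (len 12)
k=8  "01111110111101"  (len 14)

14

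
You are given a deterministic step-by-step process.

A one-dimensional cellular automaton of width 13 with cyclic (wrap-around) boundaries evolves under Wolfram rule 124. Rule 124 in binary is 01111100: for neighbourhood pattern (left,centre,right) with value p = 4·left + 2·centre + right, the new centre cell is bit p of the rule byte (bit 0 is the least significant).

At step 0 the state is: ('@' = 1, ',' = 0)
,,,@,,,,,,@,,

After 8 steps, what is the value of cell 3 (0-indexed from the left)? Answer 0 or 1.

0

t=0: ,,,@,,,,,,@,,
t=1: ,,,@@,,,,,@@,
t=2: ,,,@@@,,,,@@@
t=3: @,,@,@@,,,@,@
t=4: @@,@@@@@,,@@@
t=5: ,@@@,,,@@,@,,
t=6: ,@,@@,,@@@@@,
t=7: ,@@@@@,@,,,@@
t=8: @@,,,@@@@,,@@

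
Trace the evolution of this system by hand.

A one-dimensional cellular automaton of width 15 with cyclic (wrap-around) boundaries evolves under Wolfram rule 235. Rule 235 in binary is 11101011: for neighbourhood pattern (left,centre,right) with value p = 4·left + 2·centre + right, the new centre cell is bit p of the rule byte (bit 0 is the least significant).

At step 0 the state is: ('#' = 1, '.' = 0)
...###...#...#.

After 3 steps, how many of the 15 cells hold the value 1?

step 0: ...###...#...#.
step 1: ######.##..##..
step 2: #########.###.#
step 3: ###############

15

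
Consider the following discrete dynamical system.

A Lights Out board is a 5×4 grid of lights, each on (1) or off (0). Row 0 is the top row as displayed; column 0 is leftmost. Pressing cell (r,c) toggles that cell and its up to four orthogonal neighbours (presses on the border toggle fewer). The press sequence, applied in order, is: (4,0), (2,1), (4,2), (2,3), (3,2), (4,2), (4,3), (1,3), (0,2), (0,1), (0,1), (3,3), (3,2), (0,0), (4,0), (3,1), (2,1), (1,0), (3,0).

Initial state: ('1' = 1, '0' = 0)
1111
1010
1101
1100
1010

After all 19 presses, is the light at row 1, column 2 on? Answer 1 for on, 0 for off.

1

gen 0: 1111
1010
1101
1100
1010
gen 1: 1111
1010
1101
0100
0110
gen 2: 1111
1110
0011
0000
0110
gen 3: 1111
1110
0011
0010
0001
gen 4: 1111
1111
0000
0011
0001
gen 5: 1111
1111
0010
0100
0011
gen 6: 1111
1111
0010
0110
0100
gen 7: 1111
1111
0010
0111
0111
gen 8: 1110
1100
0011
0111
0111
gen 9: 1001
1110
0011
0111
0111
gen 10: 0111
1010
0011
0111
0111
gen 11: 1001
1110
0011
0111
0111
gen 12: 1001
1110
0010
0100
0110
gen 13: 1001
1110
0000
0011
0100
gen 14: 0101
0110
0000
0011
0100
gen 15: 0101
0110
0000
1011
1000
gen 16: 0101
0110
0100
0101
1100
gen 17: 0101
0010
1010
0001
1100
gen 18: 1101
1110
0010
0001
1100
gen 19: 1101
1110
1010
1101
0100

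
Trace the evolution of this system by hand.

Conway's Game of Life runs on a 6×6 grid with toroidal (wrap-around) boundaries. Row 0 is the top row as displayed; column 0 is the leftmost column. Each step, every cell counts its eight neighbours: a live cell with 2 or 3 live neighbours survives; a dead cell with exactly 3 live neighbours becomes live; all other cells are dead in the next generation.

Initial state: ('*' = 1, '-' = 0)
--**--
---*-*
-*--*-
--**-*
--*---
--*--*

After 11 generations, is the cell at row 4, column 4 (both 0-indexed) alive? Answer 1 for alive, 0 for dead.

gen 0: --**--
---*-*
-*--*-
--**-*
--*---
--*--*
gen 1: --**--
---*--
*----*
-****-
-**-*-
-**---
gen 2: -*-*--
--***-
**---*
----*-
*---*-
------
gen 3: ---**-
---***
***--*
-*--*-
-----*
------
gen 4: ---*-*
-*----
-**---
-**-*-
------
----*-
gen 5: ----*-
**----
*--*--
-***--
---*--
----*-
gen 6: -----*
**---*
*--*--
-*-**-
---**-
---**-
gen 7: -----*
-*--**
---*--
-----*
-----*
---*-*
gen 8: -----*
*---**
*----*
----*-
*----*
*----*
gen 9: ------
----*-
*-----
----*-
*---*-
----*-
gen 10: ------
------
-----*
------
---**-
-----*
gen 11: ------
------
------
----*-
----*-
----*-

1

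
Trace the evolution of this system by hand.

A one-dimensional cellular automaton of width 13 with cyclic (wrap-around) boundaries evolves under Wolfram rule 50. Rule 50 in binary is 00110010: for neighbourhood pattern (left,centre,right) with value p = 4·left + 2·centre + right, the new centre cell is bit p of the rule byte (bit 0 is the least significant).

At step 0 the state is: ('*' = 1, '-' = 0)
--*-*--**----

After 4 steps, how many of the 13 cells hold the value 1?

6

0) --*-*--**----
1) -*-*-**--*---
2) *-*-*--**-*--
3) -*-*-**--*-**
4) *-*-*--**-*--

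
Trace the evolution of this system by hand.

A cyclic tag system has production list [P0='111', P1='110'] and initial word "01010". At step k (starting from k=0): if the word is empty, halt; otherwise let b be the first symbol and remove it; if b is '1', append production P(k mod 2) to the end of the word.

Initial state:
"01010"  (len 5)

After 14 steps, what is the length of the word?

15

step 0: "01010"  (len 5)
step 1: "1010"  (len 4)
step 2: "010110"  (len 6)
step 3: "10110"  (len 5)
step 4: "0110110"  (len 7)
step 5: "110110"  (len 6)
step 6: "10110110"  (len 8)
step 7: "0110110111"  (len 10)
step 8: "110110111"  (len 9)
step 9: "10110111111"  (len 11)
step 10: "0110111111110"  (len 13)
step 11: "110111111110"  (len 12)
step 12: "10111111110110"  (len 14)
step 13: "0111111110110111"  (len 16)
step 14: "111111110110111"  (len 15)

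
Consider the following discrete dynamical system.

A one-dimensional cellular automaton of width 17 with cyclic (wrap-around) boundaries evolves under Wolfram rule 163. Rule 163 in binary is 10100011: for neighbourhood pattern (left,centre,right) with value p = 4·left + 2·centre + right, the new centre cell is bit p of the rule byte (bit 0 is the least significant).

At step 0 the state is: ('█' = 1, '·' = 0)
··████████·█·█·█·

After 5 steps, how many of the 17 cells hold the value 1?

7

k=0  ··████████·█·█·█·
k=1  ██·██████·█·█·█··
k=2  ··█·████·█·█·█··█
k=3  ·█·█·██·█·█·█··█·
k=4  █·█·█··█·█·█··█··
k=5  ·█·█··█·█·█··█··█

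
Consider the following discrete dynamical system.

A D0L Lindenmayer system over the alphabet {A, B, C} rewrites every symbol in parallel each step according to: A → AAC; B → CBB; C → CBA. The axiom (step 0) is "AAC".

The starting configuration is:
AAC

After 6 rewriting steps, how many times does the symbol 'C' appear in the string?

729

k=0  AAC
k=1  AACAACCBA
k=2  AACAACCBAAACAACCBACBACBBAAC
k=3  AACAACCBAAACAACCBACBACBBAACAACAACCBAAACAACCBACBACBBAACCBACBBAACCBACBBCBBAACAACCBA
k=4  AACAACCBAAACAACCBACBACBBAACAACAACCBAAACAACCBACBACBBAACCBAC…CCBACBACBBAACCBACBBCBBCBACBBCBBAACAACCBAAACAACCBACBACBBAAC  (len 243)
k=5  AACAACCBAAACAACCBACBACBBAACAACAACCBAAACAACCBACBACBBAACCBAC…BAACAACAACCBAAACAACCBACBACBBAACCBACBBAACCBACBBCBBAACAACCBA  (len 729)
k=6  AACAACCBAAACAACCBACBACBBAACAACAACCBAAACAACCBACBACBBAACCBAC…CCBACBACBBAACCBACBBCBBCBACBBCBBAACAACCBAAACAACCBACBACBBAAC  (len 2187)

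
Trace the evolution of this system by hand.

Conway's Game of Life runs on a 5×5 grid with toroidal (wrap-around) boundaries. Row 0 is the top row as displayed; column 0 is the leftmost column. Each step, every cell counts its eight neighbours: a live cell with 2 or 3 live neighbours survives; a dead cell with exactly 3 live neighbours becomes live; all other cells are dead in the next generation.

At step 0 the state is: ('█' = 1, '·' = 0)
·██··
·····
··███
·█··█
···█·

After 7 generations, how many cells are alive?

[0] ·██··
·····
··███
·█··█
···█·
[1] ··█··
·█···
█·███
█···█
██·█·
[2] █·█··
██··█
··██·
·····
████·
[3] ·····
█···█
█████
····█
█·███
[4] ·█···
··█··
·██··
·····
█··██
[5] █████
··█··
·██··
█████
█···█
[6] ··█··
····█
····█
·····
·····
[7] ·····
···█·
·····
·····
·····

1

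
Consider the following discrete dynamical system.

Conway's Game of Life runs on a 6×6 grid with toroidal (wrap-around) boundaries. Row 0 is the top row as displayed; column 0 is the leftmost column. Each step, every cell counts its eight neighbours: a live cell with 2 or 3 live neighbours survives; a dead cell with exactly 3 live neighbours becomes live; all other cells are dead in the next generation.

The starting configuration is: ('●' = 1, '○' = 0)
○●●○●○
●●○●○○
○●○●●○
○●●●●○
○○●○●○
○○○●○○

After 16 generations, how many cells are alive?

0) ○●●○●○
●●○●○○
○●○●●○
○●●●●○
○○●○●○
○○○●○○
1) ●●○○●○
●○○○○●
○○○○○●
○●○○○●
○●○○●○
○●○○●○
2) ○●○○●○
○●○○●○
○○○○●●
○○○○●●
○●●○●●
○●●●●○
3) ●●○○●●
●○○●●○
●○○●○○
○○○○○○
○●○○○○
○○○○○○
4) ●●○●●○
○○●●○○
○○○●●●
○○○○○○
○○○○○○
○●○○○●
5) ●●○●●●
●●○○○○
○○●●●○
○○○○●○
○○○○○○
○●●○●●
6) ○○○●○○
○○○○○○
○●●●●●
○○○○●○
○○○●●●
○●●○○○
7) ○○●○○○
○○○○○○
○○●●●●
●○○○○○
○○●●●●
○○●○○○
8) ○○○○○○
○○●○●○
○○○●●●
●●○○○○
○●●●●●
○●●○●○
9) ○●●○○○
○○○○●●
●●●●●●
○●○○○○
○○○○●●
●●○○●●
10) ○●●●○○
○○○○○○
○●●●○○
○●○○○○
○●○○●○
○●●●●○
11) ○●○○●○
○○○○○○
○●●○○○
●●○●○○
●●○○●○
●○○○●○
12) ○○○○○●
○●●○○○
●●●○○○
○○○●○●
○○●●●○
●○○●●○
13) ●●●●●●
○○●○○○
●○○●○○
●○○○○●
○○●○○○
○○●○○○
14) ●○○○●●
○○○○○○
●●○○○●
●●○○○●
○●○○○○
●○○○●●
15) ●○○○●○
○●○○●○
○●○○○●
○○●○○●
○●○○●○
○●○○●○
16) ●●○●●○
○●○○●○
○●●○●●
○●●○●●
●●●●●●
●●○●●○

24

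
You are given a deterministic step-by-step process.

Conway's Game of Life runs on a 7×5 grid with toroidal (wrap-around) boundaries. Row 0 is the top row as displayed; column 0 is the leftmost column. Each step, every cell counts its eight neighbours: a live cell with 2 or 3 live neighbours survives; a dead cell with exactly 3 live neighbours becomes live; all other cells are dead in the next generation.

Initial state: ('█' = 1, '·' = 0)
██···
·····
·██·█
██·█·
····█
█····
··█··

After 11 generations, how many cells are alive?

6

gen 0: ██···
·····
·██·█
██·█·
····█
█····
··█··
gen 1: ·█···
··█··
·████
·█·█·
·█··█
·····
█····
gen 2: ·█···
█····
██··█
·█···
█·█··
█····
·····
gen 3: ·····
····█
·█··█
··█·█
█····
·█···
·····
gen 4: ·····
█····
····█
·█·██
██···
·····
·····
gen 5: ·····
·····
···██
·████
███·█
·····
·····
gen 6: ·····
·····
█···█
·····
····█
██···
·····
gen 7: ·····
·····
·····
█···█
█····
█····
·····
gen 8: ·····
·····
·····
█···█
██···
·····
·····
gen 9: ·····
·····
·····
██··█
██··█
·····
·····
gen 10: ·····
·····
█····
·█··█
·█··█
█····
·····
gen 11: ·····
·····
█····
·█··█
·█··█
█····
·····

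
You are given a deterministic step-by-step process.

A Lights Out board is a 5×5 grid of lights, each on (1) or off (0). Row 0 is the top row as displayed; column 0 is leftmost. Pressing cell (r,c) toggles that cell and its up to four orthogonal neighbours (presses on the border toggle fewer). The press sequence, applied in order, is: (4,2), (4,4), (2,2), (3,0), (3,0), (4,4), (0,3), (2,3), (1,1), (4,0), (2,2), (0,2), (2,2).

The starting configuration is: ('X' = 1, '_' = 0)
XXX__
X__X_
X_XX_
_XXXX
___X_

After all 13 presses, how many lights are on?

17

step 0: XXX__
X__X_
X_XX_
_XXXX
___X_
step 1: XXX__
X__X_
X_XX_
_X_XX
_XX__
step 2: XXX__
X__X_
X_XX_
_X_X_
_XXXX
step 3: XXX__
X_XX_
XX___
_XXX_
_XXXX
step 4: XXX__
X_XX_
_X___
X_XX_
XXXXX
step 5: XXX__
X_XX_
XX___
_XXX_
_XXXX
step 6: XXX__
X_XX_
XX___
_XXXX
_XX__
step 7: XX_XX
X_X__
XX___
_XXXX
_XX__
step 8: XX_XX
X_XX_
XXXXX
_XX_X
_XX__
step 9: X__XX
_X_X_
X_XXX
_XX_X
_XX__
step 10: X__XX
_X_X_
X_XXX
XXX_X
X_X__
step 11: X__XX
_XXX_
XX__X
XX__X
X_X__
step 12: XXX_X
_X_X_
XX__X
XX__X
X_X__
step 13: XXX_X
_XXX_
X_XXX
XXX_X
X_X__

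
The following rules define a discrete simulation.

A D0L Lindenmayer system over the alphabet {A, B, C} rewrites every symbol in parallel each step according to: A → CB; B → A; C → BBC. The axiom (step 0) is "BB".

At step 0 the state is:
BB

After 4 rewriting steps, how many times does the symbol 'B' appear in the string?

0) BB
1) AA
2) CBCB
3) BBCABBCA
4) AABBCCBAABBCCB

6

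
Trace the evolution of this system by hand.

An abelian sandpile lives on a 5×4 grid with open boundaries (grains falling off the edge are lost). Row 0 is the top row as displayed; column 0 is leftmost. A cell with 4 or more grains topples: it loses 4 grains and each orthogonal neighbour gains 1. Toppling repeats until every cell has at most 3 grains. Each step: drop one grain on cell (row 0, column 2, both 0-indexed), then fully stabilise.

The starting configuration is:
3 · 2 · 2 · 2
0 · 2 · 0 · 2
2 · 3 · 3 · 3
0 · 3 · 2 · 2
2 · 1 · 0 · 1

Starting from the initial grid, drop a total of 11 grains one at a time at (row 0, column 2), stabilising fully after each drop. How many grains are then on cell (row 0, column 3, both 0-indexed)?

[0] 3 · 2 · 2 · 2
0 · 2 · 0 · 2
2 · 3 · 3 · 3
0 · 3 · 2 · 2
2 · 1 · 0 · 1
[1] 3 · 2 · 3 · 2
0 · 2 · 0 · 2
2 · 3 · 3 · 3
0 · 3 · 2 · 2
2 · 1 · 0 · 1
[2] 3 · 3 · 0 · 3
0 · 2 · 1 · 2
2 · 3 · 3 · 3
0 · 3 · 2 · 2
2 · 1 · 0 · 1
[3] 3 · 3 · 1 · 3
0 · 2 · 1 · 2
2 · 3 · 3 · 3
0 · 3 · 2 · 2
2 · 1 · 0 · 1
[4] 3 · 3 · 2 · 3
0 · 2 · 1 · 2
2 · 3 · 3 · 3
0 · 3 · 2 · 2
2 · 1 · 0 · 1
[5] 3 · 3 · 3 · 3
0 · 2 · 1 · 2
2 · 3 · 3 · 3
0 · 3 · 2 · 2
2 · 1 · 0 · 1
[6] 0 · 1 · 2 · 0
1 · 3 · 2 · 3
2 · 3 · 3 · 3
0 · 3 · 2 · 2
2 · 1 · 0 · 1
[7] 0 · 1 · 3 · 0
1 · 3 · 2 · 3
2 · 3 · 3 · 3
0 · 3 · 2 · 2
2 · 1 · 0 · 1
[8] 0 · 2 · 0 · 1
1 · 3 · 3 · 3
2 · 3 · 3 · 3
0 · 3 · 2 · 2
2 · 1 · 0 · 1
[9] 0 · 2 · 1 · 1
1 · 3 · 3 · 3
2 · 3 · 3 · 3
0 · 3 · 2 · 2
2 · 1 · 0 · 1
[10] 0 · 2 · 2 · 1
1 · 3 · 3 · 3
2 · 3 · 3 · 3
0 · 3 · 2 · 2
2 · 1 · 0 · 1
[11] 0 · 2 · 3 · 1
1 · 3 · 3 · 3
2 · 3 · 3 · 3
0 · 3 · 2 · 2
2 · 1 · 0 · 1

1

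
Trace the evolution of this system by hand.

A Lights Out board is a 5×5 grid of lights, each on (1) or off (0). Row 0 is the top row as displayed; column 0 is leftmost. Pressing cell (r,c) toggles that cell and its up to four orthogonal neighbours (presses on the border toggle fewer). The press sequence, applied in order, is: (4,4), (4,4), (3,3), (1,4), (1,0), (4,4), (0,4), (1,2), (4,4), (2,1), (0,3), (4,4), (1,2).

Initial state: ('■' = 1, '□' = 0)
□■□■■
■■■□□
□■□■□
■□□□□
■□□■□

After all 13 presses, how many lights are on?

15

k=0  □■□■■
■■■□□
□■□■□
■□□□□
■□□■□
k=1  □■□■■
■■■□□
□■□■□
■□□□■
■□□□■
k=2  □■□■■
■■■□□
□■□■□
■□□□□
■□□■□
k=3  □■□■■
■■■□□
□■□□□
■□■■■
■□□□□
k=4  □■□■□
■■■■■
□■□□■
■□■■■
■□□□□
k=5  ■■□■□
□□■■■
■■□□■
■□■■■
■□□□□
k=6  ■■□■□
□□■■■
■■□□■
■□■■□
■□□■■
k=7  ■■□□■
□□■■□
■■□□■
■□■■□
■□□■■
k=8  ■■■□■
□■□□□
■■■□■
■□■■□
■□□■■
k=9  ■■■□■
□■□□□
■■■□■
■□■■■
■□□□□
k=10  ■■■□■
□□□□□
□□□□■
■■■■■
■□□□□
k=11  ■■□■□
□□□■□
□□□□■
■■■■■
■□□□□
k=12  ■■□■□
□□□■□
□□□□■
■■■■□
■□□■■
k=13  ■■■■□
□■■□□
□□■□■
■■■■□
■□□■■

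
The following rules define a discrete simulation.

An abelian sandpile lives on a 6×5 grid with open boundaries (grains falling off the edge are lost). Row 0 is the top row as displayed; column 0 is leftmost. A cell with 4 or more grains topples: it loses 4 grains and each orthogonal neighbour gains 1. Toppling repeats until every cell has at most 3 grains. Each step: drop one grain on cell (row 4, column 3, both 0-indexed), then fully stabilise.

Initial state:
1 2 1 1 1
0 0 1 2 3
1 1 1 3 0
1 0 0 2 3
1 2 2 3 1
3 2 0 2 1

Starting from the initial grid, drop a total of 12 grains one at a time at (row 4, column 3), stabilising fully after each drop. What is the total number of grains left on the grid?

[0] 1 2 1 1 1
0 0 1 2 3
1 1 1 3 0
1 0 0 2 3
1 2 2 3 1
3 2 0 2 1
[1] 1 2 1 1 1
0 0 1 2 3
1 1 1 3 0
1 0 0 3 3
1 2 3 0 2
3 2 0 3 1
[2] 1 2 1 1 1
0 0 1 2 3
1 1 1 3 0
1 0 0 3 3
1 2 3 1 2
3 2 0 3 1
[3] 1 2 1 1 1
0 0 1 2 3
1 1 1 3 0
1 0 0 3 3
1 2 3 2 2
3 2 0 3 1
[4] 1 2 1 1 1
0 0 1 2 3
1 1 1 3 0
1 0 0 3 3
1 2 3 3 2
3 2 0 3 1
[5] 1 2 1 1 1
0 0 1 3 3
1 1 2 0 2
1 0 2 3 1
1 3 1 0 1
3 2 2 1 3
[6] 1 2 1 1 1
0 0 1 3 3
1 1 2 0 2
1 0 2 3 1
1 3 1 1 1
3 2 2 1 3
[7] 1 2 1 1 1
0 0 1 3 3
1 1 2 0 2
1 0 2 3 1
1 3 1 2 1
3 2 2 1 3
[8] 1 2 1 1 1
0 0 1 3 3
1 1 2 0 2
1 0 2 3 1
1 3 1 3 1
3 2 2 1 3
[9] 1 2 1 1 1
0 0 1 3 3
1 1 2 1 2
1 0 3 0 2
1 3 2 1 2
3 2 2 2 3
[10] 1 2 1 1 1
0 0 1 3 3
1 1 2 1 2
1 0 3 0 2
1 3 2 2 2
3 2 2 2 3
[11] 1 2 1 1 1
0 0 1 3 3
1 1 2 1 2
1 0 3 0 2
1 3 2 3 2
3 2 2 2 3
[12] 1 2 1 1 1
0 0 1 3 3
1 1 2 1 2
1 0 3 1 2
1 3 3 0 3
3 2 2 3 3

50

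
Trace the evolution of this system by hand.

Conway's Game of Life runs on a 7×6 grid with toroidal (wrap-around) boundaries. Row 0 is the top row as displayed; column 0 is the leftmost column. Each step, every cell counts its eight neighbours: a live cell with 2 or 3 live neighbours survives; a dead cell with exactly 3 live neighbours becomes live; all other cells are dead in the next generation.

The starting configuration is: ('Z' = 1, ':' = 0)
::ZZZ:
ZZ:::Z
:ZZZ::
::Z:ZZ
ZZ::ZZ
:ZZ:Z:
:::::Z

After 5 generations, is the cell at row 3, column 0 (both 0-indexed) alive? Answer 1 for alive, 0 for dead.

step 0: ::ZZZ:
ZZ:::Z
:ZZZ::
::Z:ZZ
ZZ::ZZ
:ZZ:Z:
:::::Z
step 1: :ZZZZ:
Z::::Z
:::Z::
::::::
::::::
:ZZZZ:
:Z:::Z
step 2: :ZZZZ:
ZZ:::Z
::::::
::::::
::ZZ::
ZZZZZ:
:::::Z
step 3: :ZZZZ:
ZZ:ZZZ
Z:::::
::::::
::::Z:
ZZ::ZZ
:::::Z
step 4: :Z::::
::::::
ZZ::Z:
::::::
Z:::Z:
Z:::Z:
::::::
step 5: ::::::
ZZ::::
::::::
ZZ::::
::::::
::::::
::::::

1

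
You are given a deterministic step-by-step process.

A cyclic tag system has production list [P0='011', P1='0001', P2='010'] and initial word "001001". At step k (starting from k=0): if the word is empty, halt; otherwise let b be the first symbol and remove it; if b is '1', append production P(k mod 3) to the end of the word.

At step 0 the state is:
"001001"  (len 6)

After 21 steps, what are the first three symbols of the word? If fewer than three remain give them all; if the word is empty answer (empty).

110

step 0: "001001"  (len 6)
step 1: "01001"  (len 5)
step 2: "1001"  (len 4)
step 3: "001010"  (len 6)
step 4: "01010"  (len 5)
step 5: "1010"  (len 4)
step 6: "010010"  (len 6)
step 7: "10010"  (len 5)
step 8: "00100001"  (len 8)
step 9: "0100001"  (len 7)
step 10: "100001"  (len 6)
step 11: "000010001"  (len 9)
step 12: "00010001"  (len 8)
step 13: "0010001"  (len 7)
step 14: "010001"  (len 6)
step 15: "10001"  (len 5)
step 16: "0001011"  (len 7)
step 17: "001011"  (len 6)
step 18: "01011"  (len 5)
step 19: "1011"  (len 4)
step 20: "0110001"  (len 7)
step 21: "110001"  (len 6)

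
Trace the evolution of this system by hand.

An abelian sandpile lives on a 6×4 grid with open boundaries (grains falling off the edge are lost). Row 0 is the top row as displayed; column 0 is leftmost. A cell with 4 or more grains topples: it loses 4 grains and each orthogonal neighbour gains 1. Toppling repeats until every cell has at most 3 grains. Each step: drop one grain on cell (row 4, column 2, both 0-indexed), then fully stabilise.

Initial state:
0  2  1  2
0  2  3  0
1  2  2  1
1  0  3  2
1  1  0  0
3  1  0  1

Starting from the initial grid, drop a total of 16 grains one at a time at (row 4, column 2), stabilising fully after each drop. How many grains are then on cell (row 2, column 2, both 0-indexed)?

0) 0  2  1  2
0  2  3  0
1  2  2  1
1  0  3  2
1  1  0  0
3  1  0  1
1) 0  2  1  2
0  2  3  0
1  2  2  1
1  0  3  2
1  1  1  0
3  1  0  1
2) 0  2  1  2
0  2  3  0
1  2  2  1
1  0  3  2
1  1  2  0
3  1  0  1
3) 0  2  1  2
0  2  3  0
1  2  2  1
1  0  3  2
1  1  3  0
3  1  0  1
4) 0  2  1  2
0  2  3  0
1  2  3  1
1  1  0  3
1  2  1  1
3  1  1  1
5) 0  2  1  2
0  2  3  0
1  2  3  1
1  1  0  3
1  2  2  1
3  1  1  1
6) 0  2  1  2
0  2  3  0
1  2  3  1
1  1  0  3
1  2  3  1
3  1  1  1
7) 0  2  1  2
0  2  3  0
1  2  3  1
1  1  1  3
1  3  0  2
3  1  2  1
8) 0  2  1  2
0  2  3  0
1  2  3  1
1  1  1  3
1  3  1  2
3  1  2  1
9) 0  2  1  2
0  2  3  0
1  2  3  1
1  1  1  3
1  3  2  2
3  1  2  1
10) 0  2  1  2
0  2  3  0
1  2  3  1
1  1  1  3
1  3  3  2
3  1  2  1
11) 0  2  1  2
0  2  3  0
1  2  3  1
1  2  2  3
2  0  1  3
3  2  3  1
12) 0  2  1  2
0  2  3  0
1  2  3  1
1  2  2  3
2  0  2  3
3  2  3  1
13) 0  2  1  2
0  2  3  0
1  2  3  1
1  2  2  3
2  0  3  3
3  2  3  1
14) 0  2  2  2
0  3  0  1
1  3  1  3
1  3  1  1
2  1  3  1
3  3  0  3
15) 0  2  2  2
0  3  0  1
1  3  1  3
1  3  2  1
2  2  0  2
3  3  1  3
16) 0  2  2  2
0  3  0  1
1  3  1  3
1  3  2  1
2  2  1  2
3  3  1  3

1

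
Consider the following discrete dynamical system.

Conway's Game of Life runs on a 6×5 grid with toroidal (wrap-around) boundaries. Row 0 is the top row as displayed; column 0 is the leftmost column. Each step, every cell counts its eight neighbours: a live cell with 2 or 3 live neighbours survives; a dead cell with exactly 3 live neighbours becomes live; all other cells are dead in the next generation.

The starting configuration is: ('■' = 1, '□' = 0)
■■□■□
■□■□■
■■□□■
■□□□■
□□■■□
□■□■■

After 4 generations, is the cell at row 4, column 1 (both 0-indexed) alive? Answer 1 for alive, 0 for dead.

0

0) ■■□■□
■□■□■
■■□□■
■□□□■
□□■■□
□■□■■
1) □□□□□
□□■□□
□□□□□
□□■□□
□■■□□
□■□□□
2) □□□□□
□□□□□
□□□□□
□■■□□
□■■□□
□■■□□
3) □□□□□
□□□□□
□□□□□
□■■□□
■□□■□
□■■□□
4) □□□□□
□□□□□
□□□□□
□■■□□
■□□■□
□■■□□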